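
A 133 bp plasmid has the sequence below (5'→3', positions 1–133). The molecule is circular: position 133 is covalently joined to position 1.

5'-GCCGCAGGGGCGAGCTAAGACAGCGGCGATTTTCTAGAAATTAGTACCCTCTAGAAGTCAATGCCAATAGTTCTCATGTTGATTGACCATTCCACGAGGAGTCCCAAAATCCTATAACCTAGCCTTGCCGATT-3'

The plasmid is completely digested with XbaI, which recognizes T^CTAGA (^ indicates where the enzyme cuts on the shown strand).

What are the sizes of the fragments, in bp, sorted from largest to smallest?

XbaI sites (TCTAGA) start at positions 33, 50.
XbaI cuts after the first base of each site, so after positions 33, 50.
Circular molecule, 2 cuts → 2 fragments:
  34–50 → 17 bp
  51–133 then 1–33 → 83 + 33 = 116 bp
Sorted largest to smallest: 116, 17 bp.

116, 17 bp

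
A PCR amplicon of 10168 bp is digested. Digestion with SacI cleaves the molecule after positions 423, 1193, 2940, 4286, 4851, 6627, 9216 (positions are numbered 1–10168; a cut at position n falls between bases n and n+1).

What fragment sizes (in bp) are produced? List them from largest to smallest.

Linear molecule, 7 cuts → 8 fragments:
  423 − 0 = 423 bp
  1193 − 423 = 770 bp
  2940 − 1193 = 1747 bp
  4286 − 2940 = 1346 bp
  4851 − 4286 = 565 bp
  6627 − 4851 = 1776 bp
  9216 − 6627 = 2589 bp
  10168 − 9216 = 952 bp
Sorted largest to smallest: 2589, 1776, 1747, 1346, 952, 770, 565, 423 bp.

2589, 1776, 1747, 1346, 952, 770, 565, 423 bp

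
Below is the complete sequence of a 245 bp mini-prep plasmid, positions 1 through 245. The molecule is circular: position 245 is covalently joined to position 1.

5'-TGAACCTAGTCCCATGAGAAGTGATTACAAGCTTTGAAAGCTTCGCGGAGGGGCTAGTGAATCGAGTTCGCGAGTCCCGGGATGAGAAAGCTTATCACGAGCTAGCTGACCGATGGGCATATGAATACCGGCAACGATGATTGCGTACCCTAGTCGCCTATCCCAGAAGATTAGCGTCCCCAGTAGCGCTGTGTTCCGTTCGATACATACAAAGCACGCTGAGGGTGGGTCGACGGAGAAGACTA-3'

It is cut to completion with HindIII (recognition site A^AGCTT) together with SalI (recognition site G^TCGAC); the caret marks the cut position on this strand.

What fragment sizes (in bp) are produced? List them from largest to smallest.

HindIII sites (AAGCTT) start at positions 29, 38, 88.
HindIII cuts after the first base of each site, so after positions 29, 38, 88.
The SalI site (GTCGAC) starts at position 229.
SalI cuts after the first base of each site, so after position 229.
Combined cut positions: 29, 38, 88, 229.
Circular molecule, 4 cuts → 4 fragments:
  30–38 → 9 bp
  39–88 → 50 bp
  89–229 → 141 bp
  230–245 then 1–29 → 16 + 29 = 45 bp
Sorted largest to smallest: 141, 50, 45, 9 bp.

141, 50, 45, 9 bp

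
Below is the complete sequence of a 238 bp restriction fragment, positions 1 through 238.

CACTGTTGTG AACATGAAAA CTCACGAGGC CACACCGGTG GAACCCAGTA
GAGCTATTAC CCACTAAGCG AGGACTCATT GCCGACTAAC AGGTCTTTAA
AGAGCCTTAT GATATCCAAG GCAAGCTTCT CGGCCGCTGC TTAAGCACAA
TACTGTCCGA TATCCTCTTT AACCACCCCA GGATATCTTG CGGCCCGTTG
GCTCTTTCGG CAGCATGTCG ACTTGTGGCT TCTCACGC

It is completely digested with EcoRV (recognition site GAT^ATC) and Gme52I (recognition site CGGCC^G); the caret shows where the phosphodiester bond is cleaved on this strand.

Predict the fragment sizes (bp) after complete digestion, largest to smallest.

EcoRV sites (GATATC) start at positions 111, 159, 182.
EcoRV cuts after base 3 of each site, so after positions 113, 161, 184.
The Gme52I site (CGGCCG) starts at position 131.
Gme52I cuts after base 5 of each site (before the last base), so after position 135.
Combined cut positions: 113, 135, 161, 184.
Linear molecule, 4 cuts → 5 fragments:
  1–113 → 113 bp
  114–135 → 22 bp
  136–161 → 26 bp
  162–184 → 23 bp
  185–238 → 54 bp
Sorted largest to smallest: 113, 54, 26, 23, 22 bp.

113, 54, 26, 23, 22 bp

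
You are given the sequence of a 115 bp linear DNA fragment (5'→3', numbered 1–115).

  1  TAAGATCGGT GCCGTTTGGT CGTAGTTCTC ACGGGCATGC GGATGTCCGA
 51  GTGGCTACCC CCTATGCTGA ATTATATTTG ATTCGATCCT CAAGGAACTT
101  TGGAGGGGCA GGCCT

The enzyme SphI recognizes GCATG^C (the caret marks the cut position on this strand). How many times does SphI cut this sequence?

GCATGC occurs starting at position 35.
SphI cuts at 1 site.

1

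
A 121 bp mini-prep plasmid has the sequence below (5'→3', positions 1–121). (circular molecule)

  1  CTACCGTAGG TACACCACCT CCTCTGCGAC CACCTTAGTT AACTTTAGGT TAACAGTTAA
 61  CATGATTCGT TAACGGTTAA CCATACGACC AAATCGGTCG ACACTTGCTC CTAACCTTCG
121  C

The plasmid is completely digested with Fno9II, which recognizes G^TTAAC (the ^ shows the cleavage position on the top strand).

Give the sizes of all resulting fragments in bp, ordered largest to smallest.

Fno9II sites (GTTAAC) start at positions 38, 49, 56, 69, 76.
Fno9II cuts after the first base of each site, so after positions 38, 49, 56, 69, 76.
Circular molecule, 5 cuts → 5 fragments:
  39–49 → 11 bp
  50–56 → 7 bp
  57–69 → 13 bp
  70–76 → 7 bp
  77–121 then 1–38 → 45 + 38 = 83 bp
Sorted largest to smallest: 83, 13, 11, 7, 7 bp.

83, 13, 11, 7, 7 bp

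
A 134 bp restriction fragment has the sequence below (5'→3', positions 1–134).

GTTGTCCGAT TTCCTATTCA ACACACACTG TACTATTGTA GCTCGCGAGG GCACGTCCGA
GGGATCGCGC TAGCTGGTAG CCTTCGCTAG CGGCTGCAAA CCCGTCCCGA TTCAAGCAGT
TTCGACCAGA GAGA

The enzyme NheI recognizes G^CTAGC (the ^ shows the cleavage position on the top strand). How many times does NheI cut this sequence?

GCTAGC occurs starting at positions 69, 86.
NheI cuts at 2 sites.

2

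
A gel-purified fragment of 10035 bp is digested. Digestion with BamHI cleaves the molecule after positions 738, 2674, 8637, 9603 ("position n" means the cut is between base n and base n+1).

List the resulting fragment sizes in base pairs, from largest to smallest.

Linear molecule, 4 cuts → 5 fragments:
  738 − 0 = 738 bp
  2674 − 738 = 1936 bp
  8637 − 2674 = 5963 bp
  9603 − 8637 = 966 bp
  10035 − 9603 = 432 bp
Sorted largest to smallest: 5963, 1936, 966, 738, 432 bp.

5963, 1936, 966, 738, 432 bp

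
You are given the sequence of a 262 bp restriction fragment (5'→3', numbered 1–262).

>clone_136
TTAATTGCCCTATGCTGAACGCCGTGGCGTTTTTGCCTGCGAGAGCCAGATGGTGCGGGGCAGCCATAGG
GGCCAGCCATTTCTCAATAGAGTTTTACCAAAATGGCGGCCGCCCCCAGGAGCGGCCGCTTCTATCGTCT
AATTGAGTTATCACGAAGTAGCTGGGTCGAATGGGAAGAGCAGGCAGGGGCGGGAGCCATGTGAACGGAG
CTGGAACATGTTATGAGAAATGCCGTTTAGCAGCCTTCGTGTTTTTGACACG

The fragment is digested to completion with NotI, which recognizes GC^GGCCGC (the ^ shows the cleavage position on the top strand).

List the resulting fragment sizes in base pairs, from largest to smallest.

NotI sites (GCGGCCGC) start at positions 106, 122.
NotI cuts after base 2 of each site, so after positions 107, 123.
Linear molecule, 2 cuts → 3 fragments:
  1–107 → 107 bp
  108–123 → 16 bp
  124–262 → 139 bp
Sorted largest to smallest: 139, 107, 16 bp.

139, 107, 16 bp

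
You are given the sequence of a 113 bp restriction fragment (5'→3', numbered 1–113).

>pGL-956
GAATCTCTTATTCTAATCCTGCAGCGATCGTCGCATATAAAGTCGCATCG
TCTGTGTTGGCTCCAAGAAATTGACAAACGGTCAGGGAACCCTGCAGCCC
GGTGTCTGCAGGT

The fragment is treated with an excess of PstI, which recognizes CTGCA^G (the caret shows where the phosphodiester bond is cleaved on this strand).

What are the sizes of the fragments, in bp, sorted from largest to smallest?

73, 23, 14, 3 bp

PstI sites (CTGCAG) start at positions 19, 92, 106.
PstI cuts after base 5 of each site (before the last base), so after positions 23, 96, 110.
Linear molecule, 3 cuts → 4 fragments:
  1–23 → 23 bp
  24–96 → 73 bp
  97–110 → 14 bp
  111–113 → 3 bp
Sorted largest to smallest: 73, 23, 14, 3 bp.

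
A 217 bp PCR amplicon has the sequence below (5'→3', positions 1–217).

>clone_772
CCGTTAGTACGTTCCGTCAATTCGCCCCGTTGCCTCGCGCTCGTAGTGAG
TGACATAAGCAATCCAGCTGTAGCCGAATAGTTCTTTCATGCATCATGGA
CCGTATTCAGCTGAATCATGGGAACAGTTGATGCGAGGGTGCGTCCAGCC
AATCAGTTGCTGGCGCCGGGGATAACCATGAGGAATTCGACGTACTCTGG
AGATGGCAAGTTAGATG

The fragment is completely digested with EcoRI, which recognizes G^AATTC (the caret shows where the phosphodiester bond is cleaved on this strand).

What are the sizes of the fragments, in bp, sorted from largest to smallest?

183, 34 bp

The EcoRI site (GAATTC) starts at position 183.
EcoRI cuts after the first base of each site, so after position 183.
Linear molecule, 1 cut → 2 fragments:
  1–183 → 183 bp
  184–217 → 34 bp
Sorted largest to smallest: 183, 34 bp.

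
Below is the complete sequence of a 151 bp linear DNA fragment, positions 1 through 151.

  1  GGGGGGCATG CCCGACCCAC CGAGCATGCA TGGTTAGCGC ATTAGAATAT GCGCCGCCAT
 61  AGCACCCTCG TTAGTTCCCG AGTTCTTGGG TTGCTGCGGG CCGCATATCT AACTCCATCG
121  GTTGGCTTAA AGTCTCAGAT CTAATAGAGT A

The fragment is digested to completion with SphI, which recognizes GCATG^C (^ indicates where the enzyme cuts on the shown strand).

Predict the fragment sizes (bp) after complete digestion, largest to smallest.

SphI sites (GCATGC) start at positions 6, 24.
SphI cuts after base 5 of each site (before the last base), so after positions 10, 28.
Linear molecule, 2 cuts → 3 fragments:
  1–10 → 10 bp
  11–28 → 18 bp
  29–151 → 123 bp
Sorted largest to smallest: 123, 18, 10 bp.

123, 18, 10 bp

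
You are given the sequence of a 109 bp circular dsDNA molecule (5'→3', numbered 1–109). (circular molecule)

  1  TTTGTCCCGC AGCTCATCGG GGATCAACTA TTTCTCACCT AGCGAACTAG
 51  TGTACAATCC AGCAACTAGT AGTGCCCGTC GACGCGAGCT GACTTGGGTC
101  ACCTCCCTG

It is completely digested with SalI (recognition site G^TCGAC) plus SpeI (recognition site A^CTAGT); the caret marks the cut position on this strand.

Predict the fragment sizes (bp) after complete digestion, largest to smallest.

The SalI site (GTCGAC) starts at position 78.
SalI cuts after the first base of each site, so after position 78.
SpeI sites (ACTAGT) start at positions 46, 65.
SpeI cuts after the first base of each site, so after positions 46, 65.
Combined cut positions: 46, 65, 78.
Circular molecule, 3 cuts → 3 fragments:
  47–65 → 19 bp
  66–78 → 13 bp
  79–109 then 1–46 → 31 + 46 = 77 bp
Sorted largest to smallest: 77, 19, 13 bp.

77, 19, 13 bp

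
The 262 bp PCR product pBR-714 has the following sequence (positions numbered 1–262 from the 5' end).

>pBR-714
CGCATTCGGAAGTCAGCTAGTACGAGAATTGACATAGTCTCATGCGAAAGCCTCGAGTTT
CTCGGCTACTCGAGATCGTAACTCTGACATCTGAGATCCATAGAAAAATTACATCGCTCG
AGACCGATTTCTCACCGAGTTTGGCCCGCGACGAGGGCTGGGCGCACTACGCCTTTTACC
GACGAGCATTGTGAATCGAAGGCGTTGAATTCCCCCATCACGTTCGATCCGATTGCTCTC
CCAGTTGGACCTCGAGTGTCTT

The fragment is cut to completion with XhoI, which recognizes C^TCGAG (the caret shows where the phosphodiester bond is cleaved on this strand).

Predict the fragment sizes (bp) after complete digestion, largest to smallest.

XhoI sites (CTCGAG) start at positions 52, 69, 117, 251.
XhoI cuts after the first base of each site, so after positions 52, 69, 117, 251.
Linear molecule, 4 cuts → 5 fragments:
  1–52 → 52 bp
  53–69 → 17 bp
  70–117 → 48 bp
  118–251 → 134 bp
  252–262 → 11 bp
Sorted largest to smallest: 134, 52, 48, 17, 11 bp.

134, 52, 48, 17, 11 bp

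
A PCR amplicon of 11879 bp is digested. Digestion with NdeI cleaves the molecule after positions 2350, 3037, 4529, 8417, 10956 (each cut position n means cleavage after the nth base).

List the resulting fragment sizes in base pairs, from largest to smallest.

3888, 2539, 2350, 1492, 923, 687 bp

Linear molecule, 5 cuts → 6 fragments:
  2350 − 0 = 2350 bp
  3037 − 2350 = 687 bp
  4529 − 3037 = 1492 bp
  8417 − 4529 = 3888 bp
  10956 − 8417 = 2539 bp
  11879 − 10956 = 923 bp
Sorted largest to smallest: 3888, 2539, 2350, 1492, 923, 687 bp.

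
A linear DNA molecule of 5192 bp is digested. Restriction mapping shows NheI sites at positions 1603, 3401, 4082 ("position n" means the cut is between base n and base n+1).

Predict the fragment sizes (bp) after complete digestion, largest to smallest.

Linear molecule, 3 cuts → 4 fragments:
  1603 − 0 = 1603 bp
  3401 − 1603 = 1798 bp
  4082 − 3401 = 681 bp
  5192 − 4082 = 1110 bp
Sorted largest to smallest: 1798, 1603, 1110, 681 bp.

1798, 1603, 1110, 681 bp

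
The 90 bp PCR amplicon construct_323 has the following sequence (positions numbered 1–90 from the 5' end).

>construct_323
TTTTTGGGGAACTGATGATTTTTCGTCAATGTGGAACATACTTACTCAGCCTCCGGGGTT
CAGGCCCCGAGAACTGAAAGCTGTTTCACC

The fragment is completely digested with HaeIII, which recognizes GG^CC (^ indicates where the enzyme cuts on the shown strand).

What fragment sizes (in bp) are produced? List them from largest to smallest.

The HaeIII site (GGCC) starts at position 63.
HaeIII cuts after base 2 of each site, so after position 64.
Linear molecule, 1 cut → 2 fragments:
  1–64 → 64 bp
  65–90 → 26 bp
Sorted largest to smallest: 64, 26 bp.

64, 26 bp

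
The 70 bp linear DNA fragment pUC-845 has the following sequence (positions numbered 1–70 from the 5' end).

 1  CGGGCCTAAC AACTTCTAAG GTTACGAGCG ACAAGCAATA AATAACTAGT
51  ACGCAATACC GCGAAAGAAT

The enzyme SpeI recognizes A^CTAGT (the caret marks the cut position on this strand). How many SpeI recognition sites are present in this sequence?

ACTAGT occurs starting at position 45.
SpeI cuts at 1 site.

1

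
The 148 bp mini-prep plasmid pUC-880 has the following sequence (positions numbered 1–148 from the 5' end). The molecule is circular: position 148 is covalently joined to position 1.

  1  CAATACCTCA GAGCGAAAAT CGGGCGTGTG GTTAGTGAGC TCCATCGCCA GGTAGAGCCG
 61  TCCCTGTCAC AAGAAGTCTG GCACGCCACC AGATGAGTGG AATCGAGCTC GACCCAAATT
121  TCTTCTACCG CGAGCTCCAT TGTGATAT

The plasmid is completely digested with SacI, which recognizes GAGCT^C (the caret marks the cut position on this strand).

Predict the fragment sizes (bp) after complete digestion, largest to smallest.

68, 53, 27 bp

SacI sites (GAGCTC) start at positions 37, 105, 132.
SacI cuts after base 5 of each site (before the last base), so after positions 41, 109, 136.
Circular molecule, 3 cuts → 3 fragments:
  42–109 → 68 bp
  110–136 → 27 bp
  137–148 then 1–41 → 12 + 41 = 53 bp
Sorted largest to smallest: 68, 53, 27 bp.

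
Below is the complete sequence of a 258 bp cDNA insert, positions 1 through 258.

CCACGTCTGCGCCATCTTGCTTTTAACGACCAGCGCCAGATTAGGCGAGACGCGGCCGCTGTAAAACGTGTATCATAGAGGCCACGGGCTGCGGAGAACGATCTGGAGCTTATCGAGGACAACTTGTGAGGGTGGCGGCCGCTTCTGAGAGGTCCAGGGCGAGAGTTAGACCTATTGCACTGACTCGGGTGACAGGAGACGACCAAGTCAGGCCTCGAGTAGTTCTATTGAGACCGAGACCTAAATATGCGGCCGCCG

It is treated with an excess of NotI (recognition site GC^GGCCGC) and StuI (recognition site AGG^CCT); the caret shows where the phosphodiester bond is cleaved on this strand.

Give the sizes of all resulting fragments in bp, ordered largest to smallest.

NotI sites (GCGGCCGC) start at positions 52, 135, 249.
NotI cuts after base 2 of each site, so after positions 53, 136, 250.
The StuI site (AGGCCT) starts at position 210.
StuI cuts after base 3 of each site, so after position 212.
Combined cut positions: 53, 136, 212, 250.
Linear molecule, 4 cuts → 5 fragments:
  1–53 → 53 bp
  54–136 → 83 bp
  137–212 → 76 bp
  213–250 → 38 bp
  251–258 → 8 bp
Sorted largest to smallest: 83, 76, 53, 38, 8 bp.

83, 76, 53, 38, 8 bp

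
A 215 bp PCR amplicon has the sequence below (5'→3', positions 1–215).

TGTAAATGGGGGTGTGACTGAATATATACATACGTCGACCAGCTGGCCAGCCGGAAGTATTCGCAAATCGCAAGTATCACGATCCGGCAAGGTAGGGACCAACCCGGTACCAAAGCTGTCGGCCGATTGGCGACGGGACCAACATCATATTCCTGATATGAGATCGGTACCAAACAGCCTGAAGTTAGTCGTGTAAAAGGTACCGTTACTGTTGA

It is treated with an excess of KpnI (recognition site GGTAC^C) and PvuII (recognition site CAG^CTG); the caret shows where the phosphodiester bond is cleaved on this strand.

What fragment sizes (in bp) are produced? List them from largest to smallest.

68, 60, 42, 33, 12 bp

KpnI sites (GGTACC) start at positions 106, 166, 199.
KpnI cuts after base 5 of each site (before the last base), so after positions 110, 170, 203.
The PvuII site (CAGCTG) starts at position 40.
PvuII cuts after base 3 of each site, so after position 42.
Combined cut positions: 42, 110, 170, 203.
Linear molecule, 4 cuts → 5 fragments:
  1–42 → 42 bp
  43–110 → 68 bp
  111–170 → 60 bp
  171–203 → 33 bp
  204–215 → 12 bp
Sorted largest to smallest: 68, 60, 42, 33, 12 bp.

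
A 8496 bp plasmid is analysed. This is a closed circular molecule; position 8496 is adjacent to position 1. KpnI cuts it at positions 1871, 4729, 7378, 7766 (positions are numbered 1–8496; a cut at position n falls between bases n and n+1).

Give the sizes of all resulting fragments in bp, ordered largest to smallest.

2858, 2649, 2601, 388 bp

Circular molecule, 4 cuts → 4 fragments:
  4729 − 1871 = 2858 bp
  7378 − 4729 = 2649 bp
  7766 − 7378 = 388 bp
  wrap: 8496 − 7766 + 1871 = 2601 bp
Sorted largest to smallest: 2858, 2649, 2601, 388 bp.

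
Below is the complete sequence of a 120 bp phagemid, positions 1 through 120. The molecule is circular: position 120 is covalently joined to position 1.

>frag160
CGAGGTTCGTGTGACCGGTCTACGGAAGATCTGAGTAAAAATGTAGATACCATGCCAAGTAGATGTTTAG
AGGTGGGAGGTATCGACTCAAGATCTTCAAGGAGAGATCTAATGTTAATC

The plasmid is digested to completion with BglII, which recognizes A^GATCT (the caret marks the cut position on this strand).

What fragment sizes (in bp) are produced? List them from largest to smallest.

64, 42, 14 bp

BglII sites (AGATCT) start at positions 27, 91, 105.
BglII cuts after the first base of each site, so after positions 27, 91, 105.
Circular molecule, 3 cuts → 3 fragments:
  28–91 → 64 bp
  92–105 → 14 bp
  106–120 then 1–27 → 15 + 27 = 42 bp
Sorted largest to smallest: 64, 42, 14 bp.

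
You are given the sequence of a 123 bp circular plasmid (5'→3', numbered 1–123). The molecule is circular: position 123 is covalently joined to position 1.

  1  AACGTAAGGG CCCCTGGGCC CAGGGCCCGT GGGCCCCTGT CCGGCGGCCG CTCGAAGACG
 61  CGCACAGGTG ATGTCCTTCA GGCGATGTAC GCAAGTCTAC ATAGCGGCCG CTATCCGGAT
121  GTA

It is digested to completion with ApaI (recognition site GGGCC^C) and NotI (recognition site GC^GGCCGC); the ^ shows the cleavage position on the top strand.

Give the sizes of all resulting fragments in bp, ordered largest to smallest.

ApaI sites (GGGCCC) start at positions 8, 16, 23, 31.
ApaI cuts after base 5 of each site (before the last base), so after positions 12, 20, 27, 35.
NotI sites (GCGGCCGC) start at positions 44, 104.
NotI cuts after base 2 of each site, so after positions 45, 105.
Combined cut positions: 12, 20, 27, 35, 45, 105.
Circular molecule, 6 cuts → 6 fragments:
  13–20 → 8 bp
  21–27 → 7 bp
  28–35 → 8 bp
  36–45 → 10 bp
  46–105 → 60 bp
  106–123 then 1–12 → 18 + 12 = 30 bp
Sorted largest to smallest: 60, 30, 10, 8, 8, 7 bp.

60, 30, 10, 8, 8, 7 bp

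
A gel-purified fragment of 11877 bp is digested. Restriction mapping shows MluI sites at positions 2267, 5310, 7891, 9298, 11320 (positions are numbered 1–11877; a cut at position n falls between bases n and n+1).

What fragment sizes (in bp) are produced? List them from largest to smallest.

3043, 2581, 2267, 2022, 1407, 557 bp

Linear molecule, 5 cuts → 6 fragments:
  2267 − 0 = 2267 bp
  5310 − 2267 = 3043 bp
  7891 − 5310 = 2581 bp
  9298 − 7891 = 1407 bp
  11320 − 9298 = 2022 bp
  11877 − 11320 = 557 bp
Sorted largest to smallest: 3043, 2581, 2267, 2022, 1407, 557 bp.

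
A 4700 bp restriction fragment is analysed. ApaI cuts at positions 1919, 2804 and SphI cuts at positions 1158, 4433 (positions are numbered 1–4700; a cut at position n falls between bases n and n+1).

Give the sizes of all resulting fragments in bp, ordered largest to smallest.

1629, 1158, 885, 761, 267 bp

Combined cut positions (sorted): 1158, 1919, 2804, 4433.
Linear molecule, 4 cuts → 5 fragments:
  1158 − 0 = 1158 bp
  1919 − 1158 = 761 bp
  2804 − 1919 = 885 bp
  4433 − 2804 = 1629 bp
  4700 − 4433 = 267 bp
Sorted largest to smallest: 1629, 1158, 885, 761, 267 bp.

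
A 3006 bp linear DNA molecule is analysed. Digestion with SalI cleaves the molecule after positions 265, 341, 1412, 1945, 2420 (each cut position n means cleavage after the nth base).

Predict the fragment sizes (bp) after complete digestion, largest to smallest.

1071, 586, 533, 475, 265, 76 bp

Linear molecule, 5 cuts → 6 fragments:
  265 − 0 = 265 bp
  341 − 265 = 76 bp
  1412 − 341 = 1071 bp
  1945 − 1412 = 533 bp
  2420 − 1945 = 475 bp
  3006 − 2420 = 586 bp
Sorted largest to smallest: 1071, 586, 533, 475, 265, 76 bp.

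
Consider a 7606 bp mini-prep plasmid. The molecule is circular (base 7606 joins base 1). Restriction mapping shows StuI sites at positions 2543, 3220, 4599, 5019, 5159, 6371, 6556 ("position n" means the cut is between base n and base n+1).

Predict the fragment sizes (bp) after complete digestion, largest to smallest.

3593, 1379, 1212, 677, 420, 185, 140 bp

Circular molecule, 7 cuts → 7 fragments:
  3220 − 2543 = 677 bp
  4599 − 3220 = 1379 bp
  5019 − 4599 = 420 bp
  5159 − 5019 = 140 bp
  6371 − 5159 = 1212 bp
  6556 − 6371 = 185 bp
  wrap: 7606 − 6556 + 2543 = 3593 bp
Sorted largest to smallest: 3593, 1379, 1212, 677, 420, 185, 140 bp.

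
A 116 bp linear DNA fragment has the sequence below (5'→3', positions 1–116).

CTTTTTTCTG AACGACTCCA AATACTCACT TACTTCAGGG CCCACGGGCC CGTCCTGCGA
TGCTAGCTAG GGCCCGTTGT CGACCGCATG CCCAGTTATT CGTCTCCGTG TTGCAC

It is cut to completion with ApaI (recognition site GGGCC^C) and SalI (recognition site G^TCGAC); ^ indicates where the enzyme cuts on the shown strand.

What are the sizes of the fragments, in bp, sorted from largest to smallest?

42, 37, 24, 8, 5 bp

ApaI sites (GGGCCC) start at positions 38, 46, 70.
ApaI cuts after base 5 of each site (before the last base), so after positions 42, 50, 74.
The SalI site (GTCGAC) starts at position 79.
SalI cuts after the first base of each site, so after position 79.
Combined cut positions: 42, 50, 74, 79.
Linear molecule, 4 cuts → 5 fragments:
  1–42 → 42 bp
  43–50 → 8 bp
  51–74 → 24 bp
  75–79 → 5 bp
  80–116 → 37 bp
Sorted largest to smallest: 42, 37, 24, 8, 5 bp.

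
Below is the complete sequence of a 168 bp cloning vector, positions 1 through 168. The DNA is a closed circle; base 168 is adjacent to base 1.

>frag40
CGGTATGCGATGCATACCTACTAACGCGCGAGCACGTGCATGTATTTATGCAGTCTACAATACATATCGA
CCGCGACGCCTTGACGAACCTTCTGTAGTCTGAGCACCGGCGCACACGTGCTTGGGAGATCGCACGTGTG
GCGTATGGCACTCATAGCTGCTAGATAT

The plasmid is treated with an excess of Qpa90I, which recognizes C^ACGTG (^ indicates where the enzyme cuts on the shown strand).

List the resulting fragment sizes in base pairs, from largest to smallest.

Qpa90I sites (CACGTG) start at positions 33, 115, 133.
Qpa90I cuts after the first base of each site, so after positions 33, 115, 133.
Circular molecule, 3 cuts → 3 fragments:
  34–115 → 82 bp
  116–133 → 18 bp
  134–168 then 1–33 → 35 + 33 = 68 bp
Sorted largest to smallest: 82, 68, 18 bp.

82, 68, 18 bp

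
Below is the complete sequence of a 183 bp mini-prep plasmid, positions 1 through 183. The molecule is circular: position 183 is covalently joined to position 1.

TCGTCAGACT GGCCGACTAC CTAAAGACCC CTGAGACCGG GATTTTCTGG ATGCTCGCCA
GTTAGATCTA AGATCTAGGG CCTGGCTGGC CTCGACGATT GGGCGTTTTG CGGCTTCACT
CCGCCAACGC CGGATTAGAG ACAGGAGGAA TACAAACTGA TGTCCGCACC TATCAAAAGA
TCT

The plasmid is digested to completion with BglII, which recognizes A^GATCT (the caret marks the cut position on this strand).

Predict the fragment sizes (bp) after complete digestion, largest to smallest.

BglII sites (AGATCT) start at positions 64, 71, 178.
BglII cuts after the first base of each site, so after positions 64, 71, 178.
Circular molecule, 3 cuts → 3 fragments:
  65–71 → 7 bp
  72–178 → 107 bp
  179–183 then 1–64 → 5 + 64 = 69 bp
Sorted largest to smallest: 107, 69, 7 bp.

107, 69, 7 bp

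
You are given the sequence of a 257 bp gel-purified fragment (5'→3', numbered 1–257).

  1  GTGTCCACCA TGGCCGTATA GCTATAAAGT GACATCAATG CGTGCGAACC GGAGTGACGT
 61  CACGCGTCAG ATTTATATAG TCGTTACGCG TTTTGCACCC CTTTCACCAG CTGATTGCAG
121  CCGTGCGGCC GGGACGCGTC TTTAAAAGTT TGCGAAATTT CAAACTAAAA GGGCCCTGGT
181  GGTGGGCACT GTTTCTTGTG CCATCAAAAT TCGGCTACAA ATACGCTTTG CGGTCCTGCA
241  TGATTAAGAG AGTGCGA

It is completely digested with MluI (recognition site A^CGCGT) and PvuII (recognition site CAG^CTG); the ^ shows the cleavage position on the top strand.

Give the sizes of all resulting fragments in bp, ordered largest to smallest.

MluI sites (ACGCGT) start at positions 62, 86, 134.
MluI cuts after the first base of each site, so after positions 62, 86, 134.
The PvuII site (CAGCTG) starts at position 108.
PvuII cuts after base 3 of each site, so after position 110.
Combined cut positions: 62, 86, 110, 134.
Linear molecule, 4 cuts → 5 fragments:
  1–62 → 62 bp
  63–86 → 24 bp
  87–110 → 24 bp
  111–134 → 24 bp
  135–257 → 123 bp
Sorted largest to smallest: 123, 62, 24, 24, 24 bp.

123, 62, 24, 24, 24 bp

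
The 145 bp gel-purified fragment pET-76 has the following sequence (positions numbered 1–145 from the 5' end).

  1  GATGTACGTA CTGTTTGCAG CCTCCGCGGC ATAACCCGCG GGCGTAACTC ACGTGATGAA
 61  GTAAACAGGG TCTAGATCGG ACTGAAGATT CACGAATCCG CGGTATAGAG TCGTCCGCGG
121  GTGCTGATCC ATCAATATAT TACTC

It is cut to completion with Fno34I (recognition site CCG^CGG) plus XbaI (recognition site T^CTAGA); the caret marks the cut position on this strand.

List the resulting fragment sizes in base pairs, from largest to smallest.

Fno34I sites (CCGCGG) start at positions 24, 36, 98, 115.
Fno34I cuts after base 3 of each site, so after positions 26, 38, 100, 117.
The XbaI site (TCTAGA) starts at position 71.
XbaI cuts after the first base of each site, so after position 71.
Combined cut positions: 26, 38, 71, 100, 117.
Linear molecule, 5 cuts → 6 fragments:
  1–26 → 26 bp
  27–38 → 12 bp
  39–71 → 33 bp
  72–100 → 29 bp
  101–117 → 17 bp
  118–145 → 28 bp
Sorted largest to smallest: 33, 29, 28, 26, 17, 12 bp.

33, 29, 28, 26, 17, 12 bp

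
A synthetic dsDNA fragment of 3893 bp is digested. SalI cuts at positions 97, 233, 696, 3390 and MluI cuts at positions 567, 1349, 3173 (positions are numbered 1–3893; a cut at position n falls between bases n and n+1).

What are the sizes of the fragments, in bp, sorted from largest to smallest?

Combined cut positions (sorted): 97, 233, 567, 696, 1349, 3173, 3390.
Linear molecule, 7 cuts → 8 fragments:
  97 − 0 = 97 bp
  233 − 97 = 136 bp
  567 − 233 = 334 bp
  696 − 567 = 129 bp
  1349 − 696 = 653 bp
  3173 − 1349 = 1824 bp
  3390 − 3173 = 217 bp
  3893 − 3390 = 503 bp
Sorted largest to smallest: 1824, 653, 503, 334, 217, 136, 129, 97 bp.

1824, 653, 503, 334, 217, 136, 129, 97 bp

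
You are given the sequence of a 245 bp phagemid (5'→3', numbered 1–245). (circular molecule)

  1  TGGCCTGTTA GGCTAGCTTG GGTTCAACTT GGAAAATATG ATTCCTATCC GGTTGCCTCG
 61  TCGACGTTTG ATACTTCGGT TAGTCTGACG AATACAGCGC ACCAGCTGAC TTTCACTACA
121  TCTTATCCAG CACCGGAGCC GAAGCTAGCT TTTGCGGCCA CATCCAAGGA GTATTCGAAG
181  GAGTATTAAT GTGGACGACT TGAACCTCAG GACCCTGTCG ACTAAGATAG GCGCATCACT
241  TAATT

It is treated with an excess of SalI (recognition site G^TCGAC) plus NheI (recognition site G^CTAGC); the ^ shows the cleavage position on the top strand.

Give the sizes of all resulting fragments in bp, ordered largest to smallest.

SalI sites (GTCGAC) start at positions 60, 217.
SalI cuts after the first base of each site, so after positions 60, 217.
NheI sites (GCTAGC) start at positions 12, 144.
NheI cuts after the first base of each site, so after positions 12, 144.
Combined cut positions: 12, 60, 144, 217.
Circular molecule, 4 cuts → 4 fragments:
  13–60 → 48 bp
  61–144 → 84 bp
  145–217 → 73 bp
  218–245 then 1–12 → 28 + 12 = 40 bp
Sorted largest to smallest: 84, 73, 48, 40 bp.

84, 73, 48, 40 bp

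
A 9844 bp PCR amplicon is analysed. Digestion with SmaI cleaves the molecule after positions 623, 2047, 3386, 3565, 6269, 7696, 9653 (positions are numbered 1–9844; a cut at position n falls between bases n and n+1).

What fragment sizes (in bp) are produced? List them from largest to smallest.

Linear molecule, 7 cuts → 8 fragments:
  623 − 0 = 623 bp
  2047 − 623 = 1424 bp
  3386 − 2047 = 1339 bp
  3565 − 3386 = 179 bp
  6269 − 3565 = 2704 bp
  7696 − 6269 = 1427 bp
  9653 − 7696 = 1957 bp
  9844 − 9653 = 191 bp
Sorted largest to smallest: 2704, 1957, 1427, 1424, 1339, 623, 191, 179 bp.

2704, 1957, 1427, 1424, 1339, 623, 191, 179 bp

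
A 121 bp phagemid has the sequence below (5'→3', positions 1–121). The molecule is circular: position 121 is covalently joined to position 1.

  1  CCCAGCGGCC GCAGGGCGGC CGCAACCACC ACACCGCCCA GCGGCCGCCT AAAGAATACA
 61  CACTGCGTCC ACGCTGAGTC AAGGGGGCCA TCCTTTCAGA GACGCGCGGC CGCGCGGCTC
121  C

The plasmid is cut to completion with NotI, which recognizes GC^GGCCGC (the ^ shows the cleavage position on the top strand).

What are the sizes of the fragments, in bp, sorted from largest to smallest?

65, 25, 20, 11 bp

NotI sites (GCGGCCGC) start at positions 5, 16, 41, 106.
NotI cuts after base 2 of each site, so after positions 6, 17, 42, 107.
Circular molecule, 4 cuts → 4 fragments:
  7–17 → 11 bp
  18–42 → 25 bp
  43–107 → 65 bp
  108–121 then 1–6 → 14 + 6 = 20 bp
Sorted largest to smallest: 65, 25, 20, 11 bp.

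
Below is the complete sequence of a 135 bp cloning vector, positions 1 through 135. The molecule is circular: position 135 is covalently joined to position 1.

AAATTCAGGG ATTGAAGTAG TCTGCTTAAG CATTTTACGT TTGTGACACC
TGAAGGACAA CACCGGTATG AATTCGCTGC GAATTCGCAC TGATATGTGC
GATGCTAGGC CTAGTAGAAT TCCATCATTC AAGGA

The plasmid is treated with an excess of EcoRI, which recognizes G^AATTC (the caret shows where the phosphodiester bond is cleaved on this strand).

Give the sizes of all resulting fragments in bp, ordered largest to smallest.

88, 36, 11 bp

EcoRI sites (GAATTC) start at positions 70, 81, 117.
EcoRI cuts after the first base of each site, so after positions 70, 81, 117.
Circular molecule, 3 cuts → 3 fragments:
  71–81 → 11 bp
  82–117 → 36 bp
  118–135 then 1–70 → 18 + 70 = 88 bp
Sorted largest to smallest: 88, 36, 11 bp.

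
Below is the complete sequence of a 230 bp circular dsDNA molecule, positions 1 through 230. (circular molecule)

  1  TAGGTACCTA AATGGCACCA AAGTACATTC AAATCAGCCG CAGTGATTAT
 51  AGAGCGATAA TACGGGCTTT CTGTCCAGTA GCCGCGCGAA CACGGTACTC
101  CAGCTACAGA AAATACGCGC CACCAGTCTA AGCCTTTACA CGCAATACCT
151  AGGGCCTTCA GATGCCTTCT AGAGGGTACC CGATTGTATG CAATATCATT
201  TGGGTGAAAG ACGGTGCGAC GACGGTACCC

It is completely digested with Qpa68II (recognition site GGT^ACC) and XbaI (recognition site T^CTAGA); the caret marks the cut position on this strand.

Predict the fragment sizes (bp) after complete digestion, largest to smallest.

163, 49, 9, 9 bp

Qpa68II sites (GGTACC) start at positions 3, 175, 224.
Qpa68II cuts after base 3 of each site, so after positions 5, 177, 226.
The XbaI site (TCTAGA) starts at position 168.
XbaI cuts after the first base of each site, so after position 168.
Combined cut positions: 5, 168, 177, 226.
Circular molecule, 4 cuts → 4 fragments:
  6–168 → 163 bp
  169–177 → 9 bp
  178–226 → 49 bp
  227–230 then 1–5 → 4 + 5 = 9 bp
Sorted largest to smallest: 163, 49, 9, 9 bp.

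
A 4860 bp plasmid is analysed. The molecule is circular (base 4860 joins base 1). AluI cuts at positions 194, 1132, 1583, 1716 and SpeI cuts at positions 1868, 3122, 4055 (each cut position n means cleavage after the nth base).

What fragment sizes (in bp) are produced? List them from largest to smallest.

Combined cut positions (sorted): 194, 1132, 1583, 1716, 1868, 3122, 4055.
Circular molecule, 7 cuts → 7 fragments:
  1132 − 194 = 938 bp
  1583 − 1132 = 451 bp
  1716 − 1583 = 133 bp
  1868 − 1716 = 152 bp
  3122 − 1868 = 1254 bp
  4055 − 3122 = 933 bp
  wrap: 4860 − 4055 + 194 = 999 bp
Sorted largest to smallest: 1254, 999, 938, 933, 451, 152, 133 bp.

1254, 999, 938, 933, 451, 152, 133 bp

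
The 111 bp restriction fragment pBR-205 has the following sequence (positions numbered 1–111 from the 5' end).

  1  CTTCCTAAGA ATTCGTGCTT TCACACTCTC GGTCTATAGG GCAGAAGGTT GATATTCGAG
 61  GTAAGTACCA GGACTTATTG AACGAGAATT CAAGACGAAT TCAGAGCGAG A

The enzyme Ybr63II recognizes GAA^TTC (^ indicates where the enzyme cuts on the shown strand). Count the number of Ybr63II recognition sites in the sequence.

GAATTC occurs starting at positions 9, 86, 97.
Ybr63II cuts at 3 sites.

3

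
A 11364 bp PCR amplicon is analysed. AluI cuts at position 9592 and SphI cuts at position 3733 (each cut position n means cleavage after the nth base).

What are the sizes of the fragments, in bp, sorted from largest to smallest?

Combined cut positions (sorted): 3733, 9592.
Linear molecule, 2 cuts → 3 fragments:
  3733 − 0 = 3733 bp
  9592 − 3733 = 5859 bp
  11364 − 9592 = 1772 bp
Sorted largest to smallest: 5859, 3733, 1772 bp.

5859, 3733, 1772 bp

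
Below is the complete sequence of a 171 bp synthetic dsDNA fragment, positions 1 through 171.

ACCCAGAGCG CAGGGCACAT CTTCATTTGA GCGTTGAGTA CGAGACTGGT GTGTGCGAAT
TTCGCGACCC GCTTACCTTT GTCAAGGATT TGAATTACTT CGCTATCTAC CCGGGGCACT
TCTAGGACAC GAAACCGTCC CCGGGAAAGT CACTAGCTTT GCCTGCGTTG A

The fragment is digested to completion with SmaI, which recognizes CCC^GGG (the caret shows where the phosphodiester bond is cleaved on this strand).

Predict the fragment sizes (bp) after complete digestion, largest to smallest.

112, 30, 29 bp

SmaI sites (CCCGGG) start at positions 110, 140.
SmaI cuts after base 3 of each site, so after positions 112, 142.
Linear molecule, 2 cuts → 3 fragments:
  1–112 → 112 bp
  113–142 → 30 bp
  143–171 → 29 bp
Sorted largest to smallest: 112, 30, 29 bp.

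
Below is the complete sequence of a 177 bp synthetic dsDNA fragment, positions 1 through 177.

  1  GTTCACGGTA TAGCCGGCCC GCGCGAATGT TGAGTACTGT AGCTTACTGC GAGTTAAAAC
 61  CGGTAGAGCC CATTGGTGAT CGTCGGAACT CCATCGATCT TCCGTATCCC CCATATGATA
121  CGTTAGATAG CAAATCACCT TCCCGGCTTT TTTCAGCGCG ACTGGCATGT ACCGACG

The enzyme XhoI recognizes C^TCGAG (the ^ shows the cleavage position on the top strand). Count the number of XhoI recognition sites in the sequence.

No occurrence of CTCGAG is present in the sequence.
XhoI does not cut: 0 sites.

0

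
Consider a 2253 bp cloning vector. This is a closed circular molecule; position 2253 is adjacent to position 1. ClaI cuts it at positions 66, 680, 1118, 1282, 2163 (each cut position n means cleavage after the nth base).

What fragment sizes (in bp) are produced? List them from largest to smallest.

Circular molecule, 5 cuts → 5 fragments:
  680 − 66 = 614 bp
  1118 − 680 = 438 bp
  1282 − 1118 = 164 bp
  2163 − 1282 = 881 bp
  wrap: 2253 − 2163 + 66 = 156 bp
Sorted largest to smallest: 881, 614, 438, 164, 156 bp.

881, 614, 438, 164, 156 bp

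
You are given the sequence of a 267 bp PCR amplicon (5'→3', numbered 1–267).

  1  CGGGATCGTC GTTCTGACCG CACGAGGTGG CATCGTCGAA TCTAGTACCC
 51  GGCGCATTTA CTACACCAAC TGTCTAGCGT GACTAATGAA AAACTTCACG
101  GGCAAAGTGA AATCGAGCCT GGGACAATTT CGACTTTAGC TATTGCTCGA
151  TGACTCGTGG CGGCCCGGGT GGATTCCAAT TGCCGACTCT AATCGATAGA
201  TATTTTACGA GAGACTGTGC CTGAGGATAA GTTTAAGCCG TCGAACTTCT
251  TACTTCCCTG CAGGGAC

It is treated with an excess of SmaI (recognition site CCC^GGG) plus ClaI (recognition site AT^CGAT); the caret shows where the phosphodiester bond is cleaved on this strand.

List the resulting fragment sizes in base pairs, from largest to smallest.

166, 74, 27 bp

The SmaI site (CCCGGG) starts at position 164.
SmaI cuts after base 3 of each site, so after position 166.
The ClaI site (ATCGAT) starts at position 192.
ClaI cuts after base 2 of each site, so after position 193.
Combined cut positions: 166, 193.
Linear molecule, 2 cuts → 3 fragments:
  1–166 → 166 bp
  167–193 → 27 bp
  194–267 → 74 bp
Sorted largest to smallest: 166, 74, 27 bp.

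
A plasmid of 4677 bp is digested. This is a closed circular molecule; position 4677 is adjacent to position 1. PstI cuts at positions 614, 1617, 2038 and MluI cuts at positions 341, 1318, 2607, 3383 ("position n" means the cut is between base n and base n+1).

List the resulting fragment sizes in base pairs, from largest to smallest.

1635, 776, 704, 569, 421, 299, 273 bp

Combined cut positions (sorted): 341, 614, 1318, 1617, 2038, 2607, 3383.
Circular molecule, 7 cuts → 7 fragments:
  614 − 341 = 273 bp
  1318 − 614 = 704 bp
  1617 − 1318 = 299 bp
  2038 − 1617 = 421 bp
  2607 − 2038 = 569 bp
  3383 − 2607 = 776 bp
  wrap: 4677 − 3383 + 341 = 1635 bp
Sorted largest to smallest: 1635, 776, 704, 569, 421, 299, 273 bp.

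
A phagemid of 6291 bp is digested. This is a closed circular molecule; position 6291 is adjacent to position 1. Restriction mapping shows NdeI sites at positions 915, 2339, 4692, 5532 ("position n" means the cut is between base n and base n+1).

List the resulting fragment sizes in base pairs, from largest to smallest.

2353, 1674, 1424, 840 bp

Circular molecule, 4 cuts → 4 fragments:
  2339 − 915 = 1424 bp
  4692 − 2339 = 2353 bp
  5532 − 4692 = 840 bp
  wrap: 6291 − 5532 + 915 = 1674 bp
Sorted largest to smallest: 2353, 1674, 1424, 840 bp.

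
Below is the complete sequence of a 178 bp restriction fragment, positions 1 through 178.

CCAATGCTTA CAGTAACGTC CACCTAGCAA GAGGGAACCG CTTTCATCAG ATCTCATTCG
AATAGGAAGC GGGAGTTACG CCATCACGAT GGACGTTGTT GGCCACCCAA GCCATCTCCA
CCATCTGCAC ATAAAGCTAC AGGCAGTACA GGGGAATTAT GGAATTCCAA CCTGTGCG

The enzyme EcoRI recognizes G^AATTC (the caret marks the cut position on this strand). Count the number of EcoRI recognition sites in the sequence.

1

GAATTC occurs starting at position 162.
EcoRI cuts at 1 site.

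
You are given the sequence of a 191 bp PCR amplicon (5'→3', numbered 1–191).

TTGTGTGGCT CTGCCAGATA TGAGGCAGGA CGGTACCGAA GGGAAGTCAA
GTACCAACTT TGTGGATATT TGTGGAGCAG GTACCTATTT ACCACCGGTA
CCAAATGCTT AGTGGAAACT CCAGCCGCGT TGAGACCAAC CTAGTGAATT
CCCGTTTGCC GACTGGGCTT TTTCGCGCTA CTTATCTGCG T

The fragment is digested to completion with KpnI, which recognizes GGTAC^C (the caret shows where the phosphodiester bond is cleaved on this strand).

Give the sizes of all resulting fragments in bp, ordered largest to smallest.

KpnI sites (GGTACC) start at positions 32, 80, 97.
KpnI cuts after base 5 of each site (before the last base), so after positions 36, 84, 101.
Linear molecule, 3 cuts → 4 fragments:
  1–36 → 36 bp
  37–84 → 48 bp
  85–101 → 17 bp
  102–191 → 90 bp
Sorted largest to smallest: 90, 48, 36, 17 bp.

90, 48, 36, 17 bp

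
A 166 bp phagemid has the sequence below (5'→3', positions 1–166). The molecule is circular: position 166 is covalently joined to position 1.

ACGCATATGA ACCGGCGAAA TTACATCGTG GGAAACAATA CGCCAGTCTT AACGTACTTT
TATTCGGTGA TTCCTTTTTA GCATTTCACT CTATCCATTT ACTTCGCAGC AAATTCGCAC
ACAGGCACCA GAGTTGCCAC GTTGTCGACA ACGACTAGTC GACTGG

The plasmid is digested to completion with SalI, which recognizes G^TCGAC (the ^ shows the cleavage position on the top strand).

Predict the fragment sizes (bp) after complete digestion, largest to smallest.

SalI sites (GTCGAC) start at positions 144, 158.
SalI cuts after the first base of each site, so after positions 144, 158.
Circular molecule, 2 cuts → 2 fragments:
  145–158 → 14 bp
  159–166 then 1–144 → 8 + 144 = 152 bp
Sorted largest to smallest: 152, 14 bp.

152, 14 bp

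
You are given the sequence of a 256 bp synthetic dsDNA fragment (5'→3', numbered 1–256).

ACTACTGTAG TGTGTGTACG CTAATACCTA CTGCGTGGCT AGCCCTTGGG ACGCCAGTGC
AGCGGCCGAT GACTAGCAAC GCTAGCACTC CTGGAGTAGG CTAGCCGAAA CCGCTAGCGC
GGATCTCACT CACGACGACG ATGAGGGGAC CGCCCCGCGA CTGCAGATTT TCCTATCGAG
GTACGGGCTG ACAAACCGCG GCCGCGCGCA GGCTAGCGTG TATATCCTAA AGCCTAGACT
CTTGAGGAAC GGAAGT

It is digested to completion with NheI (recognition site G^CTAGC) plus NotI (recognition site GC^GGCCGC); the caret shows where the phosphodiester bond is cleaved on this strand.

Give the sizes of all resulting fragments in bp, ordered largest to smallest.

86, 44, 43, 38, 19, 13, 13 bp

NheI sites (GCTAGC) start at positions 38, 81, 100, 113, 212.
NheI cuts after the first base of each site, so after positions 38, 81, 100, 113, 212.
The NotI site (GCGGCCGC) starts at position 198.
NotI cuts after base 2 of each site, so after position 199.
Combined cut positions: 38, 81, 100, 113, 199, 212.
Linear molecule, 6 cuts → 7 fragments:
  1–38 → 38 bp
  39–81 → 43 bp
  82–100 → 19 bp
  101–113 → 13 bp
  114–199 → 86 bp
  200–212 → 13 bp
  213–256 → 44 bp
Sorted largest to smallest: 86, 44, 43, 38, 19, 13, 13 bp.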